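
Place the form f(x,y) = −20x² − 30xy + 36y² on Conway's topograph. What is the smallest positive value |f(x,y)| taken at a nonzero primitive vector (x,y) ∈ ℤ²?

descent: ρ → (36,30,-20)  [lands on river]
river: ρ → (-20,50,16)
river: ρ → (16,46,-26)
river: ρ → (-26,58,4)
river: ρ → (4,54,-54)
river: ρ → (-54,54,4)
river: ρ → (4,58,-26)
river: ρ → (-26,46,16)
river: ρ → (16,50,-20)
river: ρ → (-20,30,36)
river: ρ → (36,42,-14)
river: ρ → (-14,42,36)
closes: descent 1, river 12
min |a| on river = 4

4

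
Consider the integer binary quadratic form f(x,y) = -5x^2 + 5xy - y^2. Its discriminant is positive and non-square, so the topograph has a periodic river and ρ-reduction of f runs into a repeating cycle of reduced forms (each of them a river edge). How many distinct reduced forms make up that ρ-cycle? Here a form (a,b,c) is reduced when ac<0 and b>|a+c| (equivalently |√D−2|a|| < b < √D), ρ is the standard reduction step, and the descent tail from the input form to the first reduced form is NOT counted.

D = 5, ⌊√D⌋ = 2
descent: ρ → (-1,1,1)  [lands on river]
river: ρ → (1,1,-1)
ρ-cycle length = 2 (tail of 1 descent step not counted)

2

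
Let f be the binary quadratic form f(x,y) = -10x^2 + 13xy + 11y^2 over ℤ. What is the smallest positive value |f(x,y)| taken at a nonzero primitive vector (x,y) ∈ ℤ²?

river: ρ → (11,9,-12)
river: ρ → (-12,15,8)
river: ρ → (8,17,-10)
river: ρ → (-10,23,2)
river: ρ → (2,21,-21)
river: ρ → (-21,21,2)
river: ρ → (2,23,-10)
river: ρ → (-10,17,8)
river: ρ → (8,15,-12)
river: ρ → (-12,9,11)
river: ρ → (11,13,-10)
river: ρ → (-10,7,14)
river: ρ → (14,21,-3)
river: ρ → (-3,21,14)
river: ρ → (14,7,-10)
river: ρ → (-10,13,11)
closes: descent 0, river 16
min |a| on river = 2

2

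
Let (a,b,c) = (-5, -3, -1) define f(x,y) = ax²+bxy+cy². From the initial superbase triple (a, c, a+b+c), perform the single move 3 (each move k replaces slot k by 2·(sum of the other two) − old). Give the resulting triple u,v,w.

start (-5,-1,-9) = (f(1,0),f(0,1),f(1,1))
replace slot 3: 2·((-5)+(-1)) − (-9) = -3 → (-5,-1,-3)

-5,-1,-3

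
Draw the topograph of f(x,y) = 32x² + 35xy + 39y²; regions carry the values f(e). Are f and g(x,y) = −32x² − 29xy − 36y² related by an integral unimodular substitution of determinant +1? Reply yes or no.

D₁ = -3767, D₂ = -3767
f: translate: b→-29 (≡35 mod 64), so (32,35,39)→(32,-29,36)
f: reduced (well bottom): (32,-29,36) with a≤c, −a<b≤a
g is negative-definite; reduce −g:
−g: reduced (well bottom): (32,29,36) with a≤c, −a<b≤a
flip sign back: reduced form of g is (-32,-29,-36)
reduced forms (32, -29, 36) vs (-32, -29, -36) ⇒ inequivalent

no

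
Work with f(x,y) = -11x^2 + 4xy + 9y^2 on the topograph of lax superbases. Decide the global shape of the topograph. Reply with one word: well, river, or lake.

D = b²−4ac = 4² − 4·(-11)·9 = 412
D > 0 non-square ⇒ indefinite ⇒ periodic river

river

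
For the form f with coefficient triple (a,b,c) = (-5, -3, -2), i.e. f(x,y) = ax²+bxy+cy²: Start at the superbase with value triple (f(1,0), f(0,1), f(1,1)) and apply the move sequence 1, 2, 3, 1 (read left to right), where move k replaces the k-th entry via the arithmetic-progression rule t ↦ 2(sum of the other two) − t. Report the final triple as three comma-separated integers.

start (-5,-2,-10) = (f(1,0),f(0,1),f(1,1))
replace slot 1: 2·((-2)+(-10)) − (-5) = -19 → (-19,-2,-10)
replace slot 2: 2·((-19)+(-10)) − (-2) = -56 → (-19,-56,-10)
replace slot 3: 2·((-19)+(-56)) − (-10) = -140 → (-19,-56,-140)
replace slot 1: 2·((-56)+(-140)) − (-19) = -373 → (-373,-56,-140)

-373,-56,-140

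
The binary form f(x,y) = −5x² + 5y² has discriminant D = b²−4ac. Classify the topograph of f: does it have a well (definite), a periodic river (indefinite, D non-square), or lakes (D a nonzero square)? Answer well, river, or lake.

D = b²−4ac = 0² − 4·(-5)·5 = 100
D = 10² is a perfect square ⇒ form factors over ℤ ⇒ lakes

lake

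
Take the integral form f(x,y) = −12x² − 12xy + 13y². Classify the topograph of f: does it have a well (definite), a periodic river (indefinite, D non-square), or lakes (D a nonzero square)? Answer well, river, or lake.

D = b²−4ac = (-12)² − 4·(-12)·13 = 768
D > 0 non-square ⇒ indefinite ⇒ periodic river

river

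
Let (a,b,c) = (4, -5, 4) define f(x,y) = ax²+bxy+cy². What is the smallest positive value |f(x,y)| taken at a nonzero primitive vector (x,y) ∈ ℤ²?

translate: b→3 (≡-5 mod 8), so (4,-5,4)→(4,3,3)
flip: (4,3,3)→(3,-3,4)
translate: b→3 (≡-3 mod 6), so (3,-3,4)→(3,3,4)
reduced (well bottom): (3,3,4) with a≤c, −a<b≤a
well minimum = a = 3

3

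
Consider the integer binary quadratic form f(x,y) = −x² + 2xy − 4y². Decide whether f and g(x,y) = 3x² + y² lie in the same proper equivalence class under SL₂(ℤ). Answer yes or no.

D₁ = -12, D₂ = -12
f is negative-definite; reduce −f:
−f: translate: b→0 (≡-2 mod 2), so (1,-2,4)→(1,0,3)
−f: reduced (well bottom): (1,0,3) with a≤c, −a<b≤a
flip sign back: reduced form of f is (-1,0,-3)
g: flip: (3,0,1)→(1,0,3)
g: reduced (well bottom): (1,0,3) with a≤c, −a<b≤a
reduced forms (-1, 0, -3) vs (1, 0, 3) ⇒ inequivalent

no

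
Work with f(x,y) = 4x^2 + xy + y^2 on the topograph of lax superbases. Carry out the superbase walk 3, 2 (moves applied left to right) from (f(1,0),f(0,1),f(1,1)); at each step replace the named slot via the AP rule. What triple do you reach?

start (4,1,6) = (f(1,0),f(0,1),f(1,1))
replace slot 3: 2·(4+1) − 6 = 4 → (4,1,4)
replace slot 2: 2·(4+4) − 1 = 15 → (4,15,4)

4,15,4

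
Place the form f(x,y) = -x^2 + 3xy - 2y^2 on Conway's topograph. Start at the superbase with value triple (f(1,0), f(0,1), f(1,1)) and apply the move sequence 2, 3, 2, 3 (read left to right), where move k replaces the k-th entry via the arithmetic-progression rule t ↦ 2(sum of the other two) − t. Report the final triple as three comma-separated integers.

start (-1,-2,0) = (f(1,0),f(0,1),f(1,1))
replace slot 2: 2·((-1)+0) − (-2) = 0 → (-1,0,0)
replace slot 3: 2·((-1)+0) − 0 = -2 → (-1,0,-2)
replace slot 2: 2·((-1)+(-2)) − 0 = -6 → (-1,-6,-2)
replace slot 3: 2·((-1)+(-6)) − (-2) = -12 → (-1,-6,-12)

-1,-6,-12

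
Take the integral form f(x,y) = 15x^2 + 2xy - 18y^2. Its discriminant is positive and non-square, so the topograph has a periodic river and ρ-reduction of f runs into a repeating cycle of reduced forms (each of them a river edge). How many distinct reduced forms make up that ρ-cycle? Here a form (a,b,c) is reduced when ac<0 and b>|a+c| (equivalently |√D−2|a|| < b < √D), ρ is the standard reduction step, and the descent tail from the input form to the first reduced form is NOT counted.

D = 1084, ⌊√D⌋ = 32
descent: ρ → (-18,-2,15)
descent: ρ → (15,32,-1)  [lands on river]
river: ρ → (-1,32,15)
river: ρ → (15,28,-5)
river: ρ → (-5,32,3)
river: ρ → (3,28,-25)
river: ρ → (-25,22,6)
river: ρ → (6,26,-17)
river: ρ → (-17,8,15)
river: ρ → (15,22,-10)
river: ρ → (-10,18,19)
river: ρ → (19,20,-9)
river: ρ → (-9,16,23)
river: ρ → (23,30,-2)
river: ρ → (-2,30,23)
river: ρ → (23,16,-9)
river: ρ → (-9,20,19)
river: ρ → (19,18,-10)
river: ρ → (-10,22,15)
river: ρ → (15,8,-17)
river: ρ → (-17,26,6)
river: ρ → (6,22,-25)
river: ρ → (-25,28,3)
river: ρ → (3,32,-5)
river: ρ → (-5,28,15)
ρ-cycle length = 24 (tail of 2 descent steps not counted)

24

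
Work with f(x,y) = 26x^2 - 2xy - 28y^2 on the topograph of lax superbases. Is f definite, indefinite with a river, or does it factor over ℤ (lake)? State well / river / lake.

D = b²−4ac = (-2)² − 4·26·(-28) = 2916
D = 54² is a perfect square ⇒ form factors over ℤ ⇒ lakes

lake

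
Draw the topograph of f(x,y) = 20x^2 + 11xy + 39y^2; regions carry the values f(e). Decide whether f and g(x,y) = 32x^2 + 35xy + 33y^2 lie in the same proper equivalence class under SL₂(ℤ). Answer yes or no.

D₁ = -2999, D₂ = -2999
f: reduced (well bottom): (20,11,39) with a≤c, −a<b≤a
g: translate: b→-29 (≡35 mod 64), so (32,35,33)→(32,-29,30)
g: flip: (32,-29,30)→(30,29,32)
g: reduced (well bottom): (30,29,32) with a≤c, −a<b≤a
reduced forms (20, 11, 39) vs (30, 29, 32) ⇒ inequivalent

no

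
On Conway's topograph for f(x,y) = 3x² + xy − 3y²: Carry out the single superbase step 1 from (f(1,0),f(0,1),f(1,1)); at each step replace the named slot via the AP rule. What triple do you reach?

start (3,-3,1) = (f(1,0),f(0,1),f(1,1))
replace slot 1: 2·((-3)+1) − 3 = -7 → (-7,-3,1)

-7,-3,1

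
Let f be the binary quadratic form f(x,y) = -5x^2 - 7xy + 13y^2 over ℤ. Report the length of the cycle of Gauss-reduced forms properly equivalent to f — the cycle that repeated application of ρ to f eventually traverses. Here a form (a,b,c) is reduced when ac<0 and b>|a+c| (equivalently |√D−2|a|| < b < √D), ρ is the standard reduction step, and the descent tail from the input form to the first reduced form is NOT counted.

D = 309, ⌊√D⌋ = 17
descent: ρ → (13,7,-5)
descent: ρ → (-5,13,7)  [lands on river]
river: ρ → (7,15,-3)
river: ρ → (-3,15,7)
river: ρ → (7,13,-5)
river: ρ → (-5,17,1)
river: ρ → (1,17,-5)
ρ-cycle length = 6 (tail of 2 descent steps not counted)

6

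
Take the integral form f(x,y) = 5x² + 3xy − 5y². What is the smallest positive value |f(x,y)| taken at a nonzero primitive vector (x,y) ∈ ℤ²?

river: ρ → (-5,7,3)
river: ρ → (3,5,-7)
river: ρ → (-7,9,1)
river: ρ → (1,9,-7)
river: ρ → (-7,5,3)
river: ρ → (3,7,-5)
river: ρ → (-5,3,5)
river: ρ → (5,7,-3)
river: ρ → (-3,5,7)
river: ρ → (7,9,-1)
river: ρ → (-1,9,7)
river: ρ → (7,5,-3)
river: ρ → (-3,7,5)
river: ρ → (5,3,-5)
closes: descent 0, river 14
min |a| on river = 1

1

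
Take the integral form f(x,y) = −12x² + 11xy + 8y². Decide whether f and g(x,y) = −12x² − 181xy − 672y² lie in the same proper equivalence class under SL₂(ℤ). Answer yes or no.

D₁ = 505, D₂ = 505
river cycle of f (length 8): (8, 21, -2), (-2, 19, 18), (18, 17, -3), (-3, 19, 12), (12, 5, -10), (-10, 15, 7), (7, 13, -12), (-12, 11, 8)
river cycle of g (length 8): (-12, 11, 8), (8, 21, -2), (-2, 19, 18), (18, 17, -3), (-3, 19, 12), (12, 5, -10), (-10, 15, 7), (7, 13, -12)
cycles coincide ⇒ equivalent

yes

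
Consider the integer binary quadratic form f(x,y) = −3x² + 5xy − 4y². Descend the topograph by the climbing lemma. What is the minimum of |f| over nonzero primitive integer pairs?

translate: b→1 (≡-5 mod 6), so (3,-5,4)→(3,1,2)
flip: (3,1,2)→(2,-1,3)
reduced (well bottom): (2,-1,3) with a≤c, −a<b≤a
well minimum |f| = |-2| = 2 (negative-definite)

2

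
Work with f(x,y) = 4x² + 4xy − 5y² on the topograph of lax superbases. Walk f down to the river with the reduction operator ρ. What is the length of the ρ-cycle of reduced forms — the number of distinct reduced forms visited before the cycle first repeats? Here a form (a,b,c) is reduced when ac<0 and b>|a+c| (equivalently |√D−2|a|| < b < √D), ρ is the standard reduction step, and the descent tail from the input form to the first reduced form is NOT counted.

D = 96, ⌊√D⌋ = 9
river: ρ → (-5,6,3)
river: ρ → (3,6,-5)
river: ρ → (-5,4,4)
river: ρ → (4,4,-5)
ρ-cycle length = 4 (tail of 0 descent steps not counted)

4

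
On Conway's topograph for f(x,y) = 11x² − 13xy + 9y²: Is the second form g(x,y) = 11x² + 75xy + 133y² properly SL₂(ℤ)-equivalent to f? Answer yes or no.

D₁ = -227, D₂ = -227
f: translate: b→9 (≡-13 mod 22), so (11,-13,9)→(11,9,7)
f: flip: (11,9,7)→(7,-9,11)
f: translate: b→5 (≡-9 mod 14), so (7,-9,11)→(7,5,9)
f: reduced (well bottom): (7,5,9) with a≤c, −a<b≤a
g: translate: b→9 (≡75 mod 22), so (11,75,133)→(11,9,7)
g: flip: (11,9,7)→(7,-9,11)
g: translate: b→5 (≡-9 mod 14), so (7,-9,11)→(7,5,9)
g: reduced (well bottom): (7,5,9) with a≤c, −a<b≤a
reduced forms (7, 5, 9) vs (7, 5, 9) ⇒ equivalent

yes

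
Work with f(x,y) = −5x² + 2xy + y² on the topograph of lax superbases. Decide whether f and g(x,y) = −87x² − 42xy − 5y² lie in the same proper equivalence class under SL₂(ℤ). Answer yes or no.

D₁ = 24, D₂ = 24
river cycle of f (length 2): (1, 4, -2), (-2, 4, 1)
river cycle of g (length 2): (1, 4, -2), (-2, 4, 1)
cycles coincide ⇒ equivalent

yes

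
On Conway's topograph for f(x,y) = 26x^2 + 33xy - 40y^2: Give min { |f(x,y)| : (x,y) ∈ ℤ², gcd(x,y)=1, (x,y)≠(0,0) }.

river: ρ → (-40,47,19)
river: ρ → (19,67,-10)
river: ρ → (-10,53,61)
river: ρ → (61,69,-2)
river: ρ → (-2,71,26)
river: ρ → (26,33,-40)
closes: descent 0, river 6
min |a| on river = 2

2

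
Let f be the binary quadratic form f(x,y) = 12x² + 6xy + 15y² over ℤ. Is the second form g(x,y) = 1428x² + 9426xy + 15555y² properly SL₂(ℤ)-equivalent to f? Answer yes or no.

D₁ = -684, D₂ = -684
f: reduced (well bottom): (12,6,15) with a≤c, −a<b≤a
g: translate: b→858 (≡9426 mod 2856), so (1428,9426,15555)→(1428,858,129)
g: flip: (1428,858,129)→(129,-858,1428)
g: translate: b→-84 (≡-858 mod 258), so (129,-858,1428)→(129,-84,15)
g: flip: (129,-84,15)→(15,84,129)
g: translate: b→-6 (≡84 mod 30), so (15,84,129)→(15,-6,12)
g: flip: (15,-6,12)→(12,6,15)
g: reduced (well bottom): (12,6,15) with a≤c, −a<b≤a
reduced forms (12, 6, 15) vs (12, 6, 15) ⇒ equivalent

yes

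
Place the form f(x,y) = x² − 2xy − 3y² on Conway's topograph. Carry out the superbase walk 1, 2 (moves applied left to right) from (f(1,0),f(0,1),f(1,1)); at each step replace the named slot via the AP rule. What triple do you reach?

start (1,-3,-4) = (f(1,0),f(0,1),f(1,1))
replace slot 1: 2·((-3)+(-4)) − 1 = -15 → (-15,-3,-4)
replace slot 2: 2·((-15)+(-4)) − (-3) = -35 → (-15,-35,-4)

-15,-35,-4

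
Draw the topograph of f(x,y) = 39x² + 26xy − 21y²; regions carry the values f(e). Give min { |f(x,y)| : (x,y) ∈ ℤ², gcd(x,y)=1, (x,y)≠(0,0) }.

river: ρ → (-21,58,7)
river: ρ → (7,54,-37)
river: ρ → (-37,20,24)
river: ρ → (24,28,-33)
river: ρ → (-33,38,19)
river: ρ → (19,38,-33)
river: ρ → (-33,28,24)
river: ρ → (24,20,-37)
river: ρ → (-37,54,7)
river: ρ → (7,58,-21)
river: ρ → (-21,26,39)
river: ρ → (39,52,-8)
river: ρ → (-8,60,11)
river: ρ → (11,50,-33)
river: ρ → (-33,16,28)
river: ρ → (28,40,-21)
river: ρ → (-21,44,24)
river: ρ → (24,52,-13)
river: ρ → (-13,52,24)
river: ρ → (24,44,-21)
river: ρ → (-21,40,28)
river: ρ → (28,16,-33)
river: ρ → (-33,50,11)
river: ρ → (11,60,-8)
river: ρ → (-8,52,39)
river: ρ → (39,26,-21)
closes: descent 0, river 26
min |a| on river = 7

7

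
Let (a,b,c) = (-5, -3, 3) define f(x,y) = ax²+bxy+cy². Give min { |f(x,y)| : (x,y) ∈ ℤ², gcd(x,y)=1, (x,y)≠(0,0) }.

descent: ρ → (3,3,-5)  [lands on river]
river: ρ → (-5,7,1)
river: ρ → (1,7,-5)
river: ρ → (-5,3,3)
closes: descent 1, river 4
min |a| on river = 1

1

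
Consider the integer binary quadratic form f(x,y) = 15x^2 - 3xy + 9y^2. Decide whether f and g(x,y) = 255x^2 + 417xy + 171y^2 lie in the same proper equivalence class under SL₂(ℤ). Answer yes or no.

D₁ = -531, D₂ = -531
f: flip: (15,-3,9)→(9,3,15)
f: reduced (well bottom): (9,3,15) with a≤c, −a<b≤a
g: translate: b→-93 (≡417 mod 510), so (255,417,171)→(255,-93,9)
g: flip: (255,-93,9)→(9,93,255)
g: translate: b→3 (≡93 mod 18), so (9,93,255)→(9,3,15)
g: reduced (well bottom): (9,3,15) with a≤c, −a<b≤a
reduced forms (9, 3, 15) vs (9, 3, 15) ⇒ equivalent

yes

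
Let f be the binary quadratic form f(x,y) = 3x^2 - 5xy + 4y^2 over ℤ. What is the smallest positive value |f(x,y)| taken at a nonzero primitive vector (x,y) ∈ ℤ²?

translate: b→1 (≡-5 mod 6), so (3,-5,4)→(3,1,2)
flip: (3,1,2)→(2,-1,3)
reduced (well bottom): (2,-1,3) with a≤c, −a<b≤a
well minimum = a = 2

2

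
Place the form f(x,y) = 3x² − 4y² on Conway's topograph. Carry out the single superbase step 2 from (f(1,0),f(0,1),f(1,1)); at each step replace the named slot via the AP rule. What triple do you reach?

start (3,-4,-1) = (f(1,0),f(0,1),f(1,1))
replace slot 2: 2·(3+(-1)) − (-4) = 8 → (3,8,-1)

3,8,-1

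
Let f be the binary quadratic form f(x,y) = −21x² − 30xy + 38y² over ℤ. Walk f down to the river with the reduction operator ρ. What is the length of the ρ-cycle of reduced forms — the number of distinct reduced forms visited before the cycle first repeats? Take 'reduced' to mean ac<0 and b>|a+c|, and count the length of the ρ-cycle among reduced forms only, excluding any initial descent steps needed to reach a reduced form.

D = 4092, ⌊√D⌋ = 63
descent: ρ → (38,30,-21)  [lands on river]
river: ρ → (-21,54,14)
river: ρ → (14,58,-13)
river: ρ → (-13,46,38)
ρ-cycle length = 4 (tail of 1 descent step not counted)

4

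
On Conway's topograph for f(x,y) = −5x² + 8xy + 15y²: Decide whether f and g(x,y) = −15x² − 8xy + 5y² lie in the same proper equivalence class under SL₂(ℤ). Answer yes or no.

D₁ = 364, D₂ = 364
river cycle of f (length 8): (-5, 18, 2), (2, 18, -5), (-5, 12, 11), (11, 10, -6), (-6, 14, 7), (7, 14, -6), (-6, 10, 11), (11, 12, -5)
river cycle of g (length 8): (5, 18, -2), (-2, 18, 5), (5, 12, -11), (-11, 10, 6), (6, 14, -7), (-7, 14, 6), (6, 10, -11), (-11, 12, 5)
cycles differ ⇒ inequivalent

no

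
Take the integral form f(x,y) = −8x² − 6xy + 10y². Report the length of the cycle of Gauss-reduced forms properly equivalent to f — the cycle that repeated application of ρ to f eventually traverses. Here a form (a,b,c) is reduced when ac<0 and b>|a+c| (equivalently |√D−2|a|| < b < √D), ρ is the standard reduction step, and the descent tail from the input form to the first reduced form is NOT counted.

D = 356, ⌊√D⌋ = 18
descent: ρ → (10,6,-8)  [lands on river]
river: ρ → (-8,10,8)
river: ρ → (8,6,-10)
river: ρ → (-10,14,4)
river: ρ → (4,18,-2)
river: ρ → (-2,18,4)
river: ρ → (4,14,-10)
river: ρ → (-10,6,8)
river: ρ → (8,10,-8)
river: ρ → (-8,6,10)
river: ρ → (10,14,-4)
river: ρ → (-4,18,2)
river: ρ → (2,18,-4)
river: ρ → (-4,14,10)
ρ-cycle length = 14 (tail of 1 descent step not counted)

14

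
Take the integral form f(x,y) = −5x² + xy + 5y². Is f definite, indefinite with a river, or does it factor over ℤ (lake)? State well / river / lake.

D = b²−4ac = 1² − 4·(-5)·5 = 101
D > 0 non-square ⇒ indefinite ⇒ periodic river

river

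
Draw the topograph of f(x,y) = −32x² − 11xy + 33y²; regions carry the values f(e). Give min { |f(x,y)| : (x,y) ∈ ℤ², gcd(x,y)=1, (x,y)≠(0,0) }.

descent: ρ → (33,11,-32)  [lands on river]
river: ρ → (-32,53,12)
river: ρ → (12,43,-52)
river: ρ → (-52,61,3)
river: ρ → (3,65,-10)
river: ρ → (-10,55,33)
closes: descent 1, river 6
min |a| on river = 3

3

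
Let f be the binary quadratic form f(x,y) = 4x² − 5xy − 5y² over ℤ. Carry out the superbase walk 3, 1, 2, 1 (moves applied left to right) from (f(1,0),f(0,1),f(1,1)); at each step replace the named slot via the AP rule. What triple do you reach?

start (4,-5,-6) = (f(1,0),f(0,1),f(1,1))
replace slot 3: 2·(4+(-5)) − (-6) = 4 → (4,-5,4)
replace slot 1: 2·((-5)+4) − 4 = -6 → (-6,-5,4)
replace slot 2: 2·((-6)+4) − (-5) = 1 → (-6,1,4)
replace slot 1: 2·(1+4) − (-6) = 16 → (16,1,4)

16,1,4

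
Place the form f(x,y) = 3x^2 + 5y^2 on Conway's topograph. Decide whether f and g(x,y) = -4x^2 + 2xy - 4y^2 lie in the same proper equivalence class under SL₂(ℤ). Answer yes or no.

D₁ = -60, D₂ = -60
f: reduced (well bottom): (3,0,5) with a≤c, −a<b≤a
g is negative-definite; reduce −g:
−g: flip: (4,-2,4)→(4,2,4)
−g: reduced (well bottom): (4,2,4) with a≤c, −a<b≤a
flip sign back: reduced form of g is (-4,-2,-4)
reduced forms (3, 0, 5) vs (-4, -2, -4) ⇒ inequivalent

no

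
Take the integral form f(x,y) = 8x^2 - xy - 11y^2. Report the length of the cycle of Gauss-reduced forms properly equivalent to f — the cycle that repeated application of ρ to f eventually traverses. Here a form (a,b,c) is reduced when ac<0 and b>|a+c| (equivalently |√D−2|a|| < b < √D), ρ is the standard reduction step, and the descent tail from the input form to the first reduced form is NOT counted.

D = 353, ⌊√D⌋ = 18
descent: ρ → (-11,1,8)
descent: ρ → (8,15,-4)  [lands on river]
river: ρ → (-4,17,4)
river: ρ → (4,15,-8)
river: ρ → (-8,17,2)
river: ρ → (2,15,-16)
river: ρ → (-16,17,1)
river: ρ → (1,17,-16)
river: ρ → (-16,15,2)
river: ρ → (2,17,-8)
river: ρ → (-8,15,4)
river: ρ → (4,17,-4)
river: ρ → (-4,15,8)
river: ρ → (8,17,-2)
river: ρ → (-2,15,16)
river: ρ → (16,17,-1)
river: ρ → (-1,17,16)
river: ρ → (16,15,-2)
river: ρ → (-2,17,8)
ρ-cycle length = 18 (tail of 2 descent steps not counted)

18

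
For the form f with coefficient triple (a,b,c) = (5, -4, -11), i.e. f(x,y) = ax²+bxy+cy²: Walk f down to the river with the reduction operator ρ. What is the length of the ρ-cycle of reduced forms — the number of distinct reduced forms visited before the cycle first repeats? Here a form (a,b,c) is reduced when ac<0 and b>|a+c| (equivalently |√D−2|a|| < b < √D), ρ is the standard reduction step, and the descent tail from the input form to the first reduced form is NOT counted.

D = 236, ⌊√D⌋ = 15
descent: ρ → (-11,4,5)
descent: ρ → (5,6,-10)  [lands on river]
river: ρ → (-10,14,1)
river: ρ → (1,14,-10)
river: ρ → (-10,6,5)
river: ρ → (5,14,-2)
river: ρ → (-2,14,5)
ρ-cycle length = 6 (tail of 2 descent steps not counted)

6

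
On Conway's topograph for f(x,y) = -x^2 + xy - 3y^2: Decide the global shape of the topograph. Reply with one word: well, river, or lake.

D = b²−4ac = 1² − 4·(-1)·(-3) = -11
D < 0 ⇒ definite ⇒ every region one sign ⇒ single well

well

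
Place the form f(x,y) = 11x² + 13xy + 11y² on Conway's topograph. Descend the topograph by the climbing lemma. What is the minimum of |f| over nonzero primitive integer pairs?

translate: b→-9 (≡13 mod 22), so (11,13,11)→(11,-9,9)
flip: (11,-9,9)→(9,9,11)
reduced (well bottom): (9,9,11) with a≤c, −a<b≤a
well minimum = a = 9

9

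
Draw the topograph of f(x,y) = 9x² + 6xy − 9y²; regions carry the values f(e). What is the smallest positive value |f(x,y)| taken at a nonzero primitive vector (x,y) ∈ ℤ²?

river: ρ → (-9,12,6)
river: ρ → (6,12,-9)
river: ρ → (-9,6,9)
river: ρ → (9,12,-6)
river: ρ → (-6,12,9)
river: ρ → (9,6,-9)
closes: descent 0, river 6
min |a| on river = 6

6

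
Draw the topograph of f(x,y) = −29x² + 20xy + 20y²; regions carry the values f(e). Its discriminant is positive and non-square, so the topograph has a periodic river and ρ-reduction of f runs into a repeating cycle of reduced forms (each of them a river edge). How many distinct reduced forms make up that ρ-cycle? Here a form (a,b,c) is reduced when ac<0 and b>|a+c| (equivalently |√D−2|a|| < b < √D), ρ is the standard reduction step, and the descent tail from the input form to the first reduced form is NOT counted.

D = 2720, ⌊√D⌋ = 52
river: ρ → (20,20,-29)
river: ρ → (-29,38,11)
river: ρ → (11,50,-5)
river: ρ → (-5,50,11)
river: ρ → (11,38,-29)
river: ρ → (-29,20,20)
ρ-cycle length = 6 (tail of 0 descent steps not counted)

6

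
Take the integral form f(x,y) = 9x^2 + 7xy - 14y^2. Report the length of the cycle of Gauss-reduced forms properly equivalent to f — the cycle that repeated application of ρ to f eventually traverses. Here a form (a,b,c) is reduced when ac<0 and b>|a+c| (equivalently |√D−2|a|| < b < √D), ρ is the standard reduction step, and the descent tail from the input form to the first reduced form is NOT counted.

D = 553, ⌊√D⌋ = 23
river: ρ → (-14,21,2)
river: ρ → (2,23,-3)
river: ρ → (-3,19,16)
river: ρ → (16,13,-6)
river: ρ → (-6,23,1)
river: ρ → (1,23,-6)
river: ρ → (-6,13,16)
river: ρ → (16,19,-3)
river: ρ → (-3,23,2)
river: ρ → (2,21,-14)
river: ρ → (-14,7,9)
river: ρ → (9,11,-12)
river: ρ → (-12,13,8)
river: ρ → (8,19,-6)
river: ρ → (-6,17,11)
river: ρ → (11,5,-12)
river: ρ → (-12,19,4)
river: ρ → (4,21,-7)
river: ρ → (-7,21,4)
river: ρ → (4,19,-12)
river: ρ → (-12,5,11)
river: ρ → (11,17,-6)
river: ρ → (-6,19,8)
river: ρ → (8,13,-12)
river: ρ → (-12,11,9)
river: ρ → (9,7,-14)
ρ-cycle length = 26 (tail of 0 descent steps not counted)

26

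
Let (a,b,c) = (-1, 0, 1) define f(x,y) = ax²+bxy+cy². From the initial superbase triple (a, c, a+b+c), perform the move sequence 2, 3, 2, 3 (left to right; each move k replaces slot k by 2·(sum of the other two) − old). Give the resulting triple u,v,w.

start (-1,1,0) = (f(1,0),f(0,1),f(1,1))
replace slot 2: 2·((-1)+0) − 1 = -3 → (-1,-3,0)
replace slot 3: 2·((-1)+(-3)) − 0 = -8 → (-1,-3,-8)
replace slot 2: 2·((-1)+(-8)) − (-3) = -15 → (-1,-15,-8)
replace slot 3: 2·((-1)+(-15)) − (-8) = -24 → (-1,-15,-24)

-1,-15,-24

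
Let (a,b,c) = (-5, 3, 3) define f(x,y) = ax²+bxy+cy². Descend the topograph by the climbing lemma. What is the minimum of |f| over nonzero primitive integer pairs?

river: ρ → (3,3,-5)
river: ρ → (-5,7,1)
river: ρ → (1,7,-5)
river: ρ → (-5,3,3)
closes: descent 0, river 4
min |a| on river = 1

1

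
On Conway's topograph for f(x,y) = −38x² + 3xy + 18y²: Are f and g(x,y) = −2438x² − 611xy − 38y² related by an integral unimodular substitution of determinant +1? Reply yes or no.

D₁ = 2745, D₂ = 2745
river cycle of f (length 14): (18, 33, -23), (-23, 13, 28), (28, 43, -8), (-8, 37, 43), (43, 49, -2), (-2, 51, 18), (18, 21, -32), (-32, 43, 7), (7, 41, -38), (-38, 35, 10), … (4 more)
river cycle of g (length 14): (18, 33, -23), (-23, 13, 28), (28, 43, -8), (-8, 37, 43), (43, 49, -2), (-2, 51, 18), (18, 21, -32), (-32, 43, 7), (7, 41, -38), (-38, 35, 10), … (4 more)
cycles coincide ⇒ equivalent

yes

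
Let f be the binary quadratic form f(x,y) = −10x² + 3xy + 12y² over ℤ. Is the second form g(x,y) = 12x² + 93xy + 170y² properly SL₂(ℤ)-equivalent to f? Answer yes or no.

D₁ = 489, D₂ = 489
river cycle of f (length 22): (12, 21, -1), (-1, 21, 12), (12, 3, -10), (-10, 17, 5), (5, 13, -16), (-16, 19, 2), (2, 21, -6), (-6, 15, 11), (11, 7, -10), (-10, 13, 8), … (12 more)
river cycle of g (length 22): (12, 21, -1), (-1, 21, 12), (12, 3, -10), (-10, 17, 5), (5, 13, -16), (-16, 19, 2), (2, 21, -6), (-6, 15, 11), (11, 7, -10), (-10, 13, 8), … (12 more)
cycles coincide ⇒ equivalent

yes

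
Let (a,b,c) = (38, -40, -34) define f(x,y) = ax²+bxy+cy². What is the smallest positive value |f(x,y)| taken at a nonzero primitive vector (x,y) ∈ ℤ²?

descent: ρ → (-34,40,38)  [lands on river]
river: ρ → (38,36,-36)
river: ρ → (-36,36,38)
river: ρ → (38,40,-34)
river: ρ → (-34,28,44)
river: ρ → (44,60,-18)
river: ρ → (-18,48,62)
river: ρ → (62,76,-4)
river: ρ → (-4,76,62)
river: ρ → (62,48,-18)
river: ρ → (-18,60,44)
river: ρ → (44,28,-34)
closes: descent 1, river 12
min |a| on river = 4

4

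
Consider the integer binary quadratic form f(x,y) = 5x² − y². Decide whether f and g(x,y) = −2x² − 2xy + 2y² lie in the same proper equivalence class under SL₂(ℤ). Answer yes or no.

D₁ = 20, D₂ = 20
river cycle of f (length 2): (-1, 4, 1), (1, 4, -1)
river cycle of g (length 2): (2, 2, -2), (-2, 2, 2)
cycles differ ⇒ inequivalent

no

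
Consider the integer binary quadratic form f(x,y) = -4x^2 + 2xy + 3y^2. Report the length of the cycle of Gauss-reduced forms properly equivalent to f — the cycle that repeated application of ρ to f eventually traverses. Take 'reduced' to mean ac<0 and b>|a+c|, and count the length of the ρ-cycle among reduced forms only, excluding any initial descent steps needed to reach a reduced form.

D = 52, ⌊√D⌋ = 7
river: ρ → (3,4,-3)
river: ρ → (-3,2,4)
river: ρ → (4,6,-1)
river: ρ → (-1,6,4)
river: ρ → (4,2,-3)
river: ρ → (-3,4,3)
river: ρ → (3,2,-4)
river: ρ → (-4,6,1)
river: ρ → (1,6,-4)
river: ρ → (-4,2,3)
ρ-cycle length = 10 (tail of 0 descent steps not counted)

10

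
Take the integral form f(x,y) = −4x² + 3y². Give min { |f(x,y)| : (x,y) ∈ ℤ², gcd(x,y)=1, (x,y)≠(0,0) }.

descent: ρ → (3,6,-1)  [lands on river]
river: ρ → (-1,6,3)
closes: descent 1, river 2
min |a| on river = 1

1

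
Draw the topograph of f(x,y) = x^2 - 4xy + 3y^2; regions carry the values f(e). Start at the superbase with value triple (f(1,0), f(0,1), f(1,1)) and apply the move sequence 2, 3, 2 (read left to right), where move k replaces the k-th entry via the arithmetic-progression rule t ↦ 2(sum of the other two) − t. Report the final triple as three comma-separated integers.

start (1,3,0) = (f(1,0),f(0,1),f(1,1))
replace slot 2: 2·(1+0) − 3 = -1 → (1,-1,0)
replace slot 3: 2·(1+(-1)) − 0 = 0 → (1,-1,0)
replace slot 2: 2·(1+0) − (-1) = 3 → (1,3,0)

1,3,0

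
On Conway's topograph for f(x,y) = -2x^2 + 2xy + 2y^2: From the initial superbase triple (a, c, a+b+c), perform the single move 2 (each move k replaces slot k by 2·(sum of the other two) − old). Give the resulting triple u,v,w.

start (-2,2,2) = (f(1,0),f(0,1),f(1,1))
replace slot 2: 2·((-2)+2) − 2 = -2 → (-2,-2,2)

-2,-2,2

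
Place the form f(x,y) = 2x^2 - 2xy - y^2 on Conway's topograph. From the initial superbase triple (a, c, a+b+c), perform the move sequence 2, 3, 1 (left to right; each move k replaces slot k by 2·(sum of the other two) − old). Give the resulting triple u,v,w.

start (2,-1,-1) = (f(1,0),f(0,1),f(1,1))
replace slot 2: 2·(2+(-1)) − (-1) = 3 → (2,3,-1)
replace slot 3: 2·(2+3) − (-1) = 11 → (2,3,11)
replace slot 1: 2·(3+11) − 2 = 26 → (26,3,11)

26,3,11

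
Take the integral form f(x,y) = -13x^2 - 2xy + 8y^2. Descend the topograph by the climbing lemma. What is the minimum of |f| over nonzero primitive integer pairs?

descent: ρ → (8,18,-3)  [lands on river]
river: ρ → (-3,18,8)
river: ρ → (8,14,-7)
river: ρ → (-7,14,8)
closes: descent 1, river 4
min |a| on river = 3

3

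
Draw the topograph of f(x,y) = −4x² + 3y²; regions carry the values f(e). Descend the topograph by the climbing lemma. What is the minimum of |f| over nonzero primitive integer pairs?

descent: ρ → (3,6,-1)  [lands on river]
river: ρ → (-1,6,3)
closes: descent 1, river 2
min |a| on river = 1

1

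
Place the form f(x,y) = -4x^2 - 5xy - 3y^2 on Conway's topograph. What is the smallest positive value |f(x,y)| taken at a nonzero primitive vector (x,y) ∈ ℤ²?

translate: b→-3 (≡5 mod 8), so (4,5,3)→(4,-3,2)
flip: (4,-3,2)→(2,3,4)
translate: b→-1 (≡3 mod 4), so (2,3,4)→(2,-1,3)
reduced (well bottom): (2,-1,3) with a≤c, −a<b≤a
well minimum |f| = |-2| = 2 (negative-definite)

2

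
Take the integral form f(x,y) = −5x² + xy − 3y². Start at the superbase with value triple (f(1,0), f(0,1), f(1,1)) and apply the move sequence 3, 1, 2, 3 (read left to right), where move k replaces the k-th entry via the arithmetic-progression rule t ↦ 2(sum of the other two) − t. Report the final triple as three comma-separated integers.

start (-5,-3,-7) = (f(1,0),f(0,1),f(1,1))
replace slot 3: 2·((-5)+(-3)) − (-7) = -9 → (-5,-3,-9)
replace slot 1: 2·((-3)+(-9)) − (-5) = -19 → (-19,-3,-9)
replace slot 2: 2·((-19)+(-9)) − (-3) = -53 → (-19,-53,-9)
replace slot 3: 2·((-19)+(-53)) − (-9) = -135 → (-19,-53,-135)

-19,-53,-135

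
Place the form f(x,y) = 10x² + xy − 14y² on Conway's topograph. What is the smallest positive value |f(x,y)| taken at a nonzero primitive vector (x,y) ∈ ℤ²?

descent: ρ → (-14,-1,10)
descent: ρ → (10,21,-3)  [lands on river]
river: ρ → (-3,21,10)
river: ρ → (10,19,-5)
river: ρ → (-5,21,6)
river: ρ → (6,15,-14)
river: ρ → (-14,13,7)
river: ρ → (7,15,-12)
river: ρ → (-12,9,10)
river: ρ → (10,11,-11)
river: ρ → (-11,11,10)
river: ρ → (10,9,-12)
river: ρ → (-12,15,7)
river: ρ → (7,13,-14)
river: ρ → (-14,15,6)
river: ρ → (6,21,-5)
river: ρ → (-5,19,10)
closes: descent 2, river 16
min |a| on river = 3

3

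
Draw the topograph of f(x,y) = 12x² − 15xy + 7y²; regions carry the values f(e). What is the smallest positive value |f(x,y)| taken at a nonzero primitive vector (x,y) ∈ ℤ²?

translate: b→9 (≡-15 mod 24), so (12,-15,7)→(12,9,4)
flip: (12,9,4)→(4,-9,12)
translate: b→-1 (≡-9 mod 8), so (4,-9,12)→(4,-1,7)
reduced (well bottom): (4,-1,7) with a≤c, −a<b≤a
well minimum = a = 4

4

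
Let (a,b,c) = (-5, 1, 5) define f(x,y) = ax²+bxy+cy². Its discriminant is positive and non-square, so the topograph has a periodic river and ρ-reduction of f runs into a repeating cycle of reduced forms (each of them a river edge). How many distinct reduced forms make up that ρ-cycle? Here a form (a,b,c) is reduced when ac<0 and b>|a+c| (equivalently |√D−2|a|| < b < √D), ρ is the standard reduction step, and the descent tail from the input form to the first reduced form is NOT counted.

D = 101, ⌊√D⌋ = 10
river: ρ → (5,9,-1)
river: ρ → (-1,9,5)
river: ρ → (5,1,-5)
river: ρ → (-5,9,1)
river: ρ → (1,9,-5)
river: ρ → (-5,1,5)
ρ-cycle length = 6 (tail of 0 descent steps not counted)

6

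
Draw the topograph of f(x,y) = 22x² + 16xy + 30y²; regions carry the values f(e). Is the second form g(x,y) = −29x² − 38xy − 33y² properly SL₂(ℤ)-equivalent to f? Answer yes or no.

D₁ = -2384, D₂ = -2384
f: reduced (well bottom): (22,16,30) with a≤c, −a<b≤a
g is negative-definite; reduce −g:
−g: translate: b→-20 (≡38 mod 58), so (29,38,33)→(29,-20,24)
−g: flip: (29,-20,24)→(24,20,29)
−g: reduced (well bottom): (24,20,29) with a≤c, −a<b≤a
flip sign back: reduced form of g is (-24,-20,-29)
reduced forms (22, 16, 30) vs (-24, -20, -29) ⇒ inequivalent

no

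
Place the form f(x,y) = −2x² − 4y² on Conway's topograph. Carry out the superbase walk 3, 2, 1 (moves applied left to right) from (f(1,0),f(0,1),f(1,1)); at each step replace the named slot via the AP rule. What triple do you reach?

start (-2,-4,-6) = (f(1,0),f(0,1),f(1,1))
replace slot 3: 2·((-2)+(-4)) − (-6) = -6 → (-2,-4,-6)
replace slot 2: 2·((-2)+(-6)) − (-4) = -12 → (-2,-12,-6)
replace slot 1: 2·((-12)+(-6)) − (-2) = -34 → (-34,-12,-6)

-34,-12,-6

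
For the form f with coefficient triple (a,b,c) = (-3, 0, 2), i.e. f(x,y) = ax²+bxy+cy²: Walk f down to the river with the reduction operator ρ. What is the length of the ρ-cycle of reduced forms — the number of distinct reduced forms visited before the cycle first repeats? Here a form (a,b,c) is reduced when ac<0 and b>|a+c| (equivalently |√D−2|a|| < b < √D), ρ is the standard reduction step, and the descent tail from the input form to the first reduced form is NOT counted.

D = 24, ⌊√D⌋ = 4
descent: ρ → (2,4,-1)  [lands on river]
river: ρ → (-1,4,2)
ρ-cycle length = 2 (tail of 1 descent step not counted)

2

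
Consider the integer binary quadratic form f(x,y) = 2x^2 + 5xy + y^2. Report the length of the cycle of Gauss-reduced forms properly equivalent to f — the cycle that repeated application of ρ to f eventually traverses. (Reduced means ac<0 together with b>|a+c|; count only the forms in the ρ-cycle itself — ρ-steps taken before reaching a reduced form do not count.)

D = 17, ⌊√D⌋ = 4
descent: ρ → (1,3,-2)  [lands on river]
river: ρ → (-2,1,2)
river: ρ → (2,3,-1)
river: ρ → (-1,3,2)
river: ρ → (2,1,-2)
river: ρ → (-2,3,1)
ρ-cycle length = 6 (tail of 1 descent step not counted)

6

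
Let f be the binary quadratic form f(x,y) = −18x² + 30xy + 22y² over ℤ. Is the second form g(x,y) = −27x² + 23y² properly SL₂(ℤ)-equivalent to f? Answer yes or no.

D₁ = 2484, D₂ = 2484
river cycle of f (length 4): (22, 14, -26), (-26, 38, 10), (10, 42, -18), (-18, 30, 22)
river cycle of g (length 6): (23, 46, -4), (-4, 42, 45), (45, 48, -1), (-1, 48, 45), (45, 42, -4), (-4, 46, 23)
cycles differ ⇒ inequivalent

no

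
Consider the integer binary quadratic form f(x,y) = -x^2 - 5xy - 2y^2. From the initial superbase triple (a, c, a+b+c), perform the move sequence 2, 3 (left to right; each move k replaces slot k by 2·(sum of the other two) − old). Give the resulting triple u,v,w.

start (-1,-2,-8) = (f(1,0),f(0,1),f(1,1))
replace slot 2: 2·((-1)+(-8)) − (-2) = -16 → (-1,-16,-8)
replace slot 3: 2·((-1)+(-16)) − (-8) = -26 → (-1,-16,-26)

-1,-16,-26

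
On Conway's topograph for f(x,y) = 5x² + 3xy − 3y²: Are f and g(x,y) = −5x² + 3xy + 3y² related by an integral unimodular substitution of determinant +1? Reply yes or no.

D₁ = 69, D₂ = 69
river cycle of f (length 4): (-3, 3, 5), (5, 7, -1), (-1, 7, 5), (5, 3, -3)
river cycle of g (length 4): (3, 3, -5), (-5, 7, 1), (1, 7, -5), (-5, 3, 3)
cycles differ ⇒ inequivalent

no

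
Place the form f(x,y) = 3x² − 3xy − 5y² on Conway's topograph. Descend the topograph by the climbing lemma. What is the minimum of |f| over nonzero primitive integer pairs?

descent: ρ → (-5,3,3)  [lands on river]
river: ρ → (3,3,-5)
river: ρ → (-5,7,1)
river: ρ → (1,7,-5)
closes: descent 1, river 4
min |a| on river = 1

1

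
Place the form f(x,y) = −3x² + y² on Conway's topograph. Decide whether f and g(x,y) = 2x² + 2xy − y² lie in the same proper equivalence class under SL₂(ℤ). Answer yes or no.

D₁ = 12, D₂ = 12
river cycle of f (length 2): (1, 2, -2), (-2, 2, 1)
river cycle of g (length 2): (-1, 2, 2), (2, 2, -1)
cycles differ ⇒ inequivalent

no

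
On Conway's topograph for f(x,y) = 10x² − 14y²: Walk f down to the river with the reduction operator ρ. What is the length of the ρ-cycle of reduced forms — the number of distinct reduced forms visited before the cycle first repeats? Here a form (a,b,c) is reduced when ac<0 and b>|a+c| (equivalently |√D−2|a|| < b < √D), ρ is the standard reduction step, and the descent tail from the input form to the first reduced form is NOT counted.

D = 560, ⌊√D⌋ = 23
descent: ρ → (-14,0,10)
descent: ρ → (10,20,-4)  [lands on river]
river: ρ → (-4,20,10)
ρ-cycle length = 2 (tail of 2 descent steps not counted)

2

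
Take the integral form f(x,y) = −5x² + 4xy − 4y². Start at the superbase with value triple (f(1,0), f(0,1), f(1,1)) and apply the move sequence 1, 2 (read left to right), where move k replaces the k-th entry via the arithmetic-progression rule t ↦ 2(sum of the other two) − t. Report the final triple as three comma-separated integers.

start (-5,-4,-5) = (f(1,0),f(0,1),f(1,1))
replace slot 1: 2·((-4)+(-5)) − (-5) = -13 → (-13,-4,-5)
replace slot 2: 2·((-13)+(-5)) − (-4) = -32 → (-13,-32,-5)

-13,-32,-5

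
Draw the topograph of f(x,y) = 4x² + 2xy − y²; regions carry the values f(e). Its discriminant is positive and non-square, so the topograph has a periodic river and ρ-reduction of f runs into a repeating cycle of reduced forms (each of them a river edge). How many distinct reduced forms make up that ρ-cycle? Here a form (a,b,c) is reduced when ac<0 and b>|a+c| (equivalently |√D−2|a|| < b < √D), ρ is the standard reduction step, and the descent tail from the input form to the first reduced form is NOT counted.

D = 20, ⌊√D⌋ = 4
descent: ρ → (-1,4,1)  [lands on river]
river: ρ → (1,4,-1)
ρ-cycle length = 2 (tail of 1 descent step not counted)

2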